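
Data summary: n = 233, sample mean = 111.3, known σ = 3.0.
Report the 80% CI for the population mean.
(111.05, 111.55)

z-interval (σ known):
z* = 1.282 for 80% confidence

Margin of error = z* · σ/√n = 1.282 · 3.0/√233 = 0.25

CI: (111.3 - 0.25, 111.3 + 0.25) = (111.05, 111.55)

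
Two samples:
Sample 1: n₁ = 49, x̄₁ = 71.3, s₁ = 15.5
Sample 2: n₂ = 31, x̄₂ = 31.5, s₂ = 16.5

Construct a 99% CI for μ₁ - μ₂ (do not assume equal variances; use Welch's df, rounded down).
(29.96, 49.64)

Difference: x̄₁ - x̄₂ = 39.80
SE = √(s₁²/n₁ + s₂²/n₂) = √(15.5²/49 + 16.5²/31) = 3.6994
df = 60.97 → 60 (Welch–Satterthwaite, rounded down)
t* = 2.660

CI: 39.80 ± 2.660 · 3.6994 = 39.80 ± 9.84 = (29.96, 49.64)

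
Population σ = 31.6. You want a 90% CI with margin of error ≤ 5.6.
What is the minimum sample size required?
n ≥ 87

For margin E ≤ 5.6:
n ≥ (z* · σ / E)²
n ≥ (1.645 · 31.6 / 5.6)²
n ≥ 86.16

Minimum n = 87 (rounding up)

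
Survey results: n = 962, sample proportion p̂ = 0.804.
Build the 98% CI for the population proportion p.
(0.774, 0.834)

Proportion CI:
SE = √(p̂(1-p̂)/n) = √(0.804 · 0.196 / 962) = 0.01280

z* = 2.326
Margin = z* · SE = 2.326 · 0.01280 = 0.0298

CI: 0.804 ± 0.0298 = (0.774, 0.834)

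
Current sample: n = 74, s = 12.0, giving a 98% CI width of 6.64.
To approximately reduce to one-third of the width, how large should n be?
n ≈ 666

CI width ∝ 1/√n
To reduce width by factor 3, need √n to grow by 3 → need 3² = 9 times as many samples.

Current: n = 74, width = 6.64
New: n = 666, width ≈ 2.17

Width reduced by factor of 6.64/2.17 = 3.06.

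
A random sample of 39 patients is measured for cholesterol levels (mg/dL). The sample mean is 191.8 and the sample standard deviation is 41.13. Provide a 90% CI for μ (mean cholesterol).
(180.70, 202.90)

t-interval (σ unknown):
df = n - 1 = 38
t* = 1.686 for 90% confidence

Margin of error = t* · s/√n = 1.686 · 41.13/√39 = 11.10

CI: (180.70, 202.90)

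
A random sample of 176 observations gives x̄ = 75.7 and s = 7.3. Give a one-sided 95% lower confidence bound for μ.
μ ≥ 74.79

Lower bound (one-sided):
t* = 1.654 (one-sided for 95%)
Lower bound = x̄ - t* · s/√n = 75.7 - 1.654 · 7.3/√176 = 74.79

We are 95% confident that μ ≥ 74.79.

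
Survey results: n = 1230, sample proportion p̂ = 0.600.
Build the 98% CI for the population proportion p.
(0.568, 0.632)

Proportion CI:
SE = √(p̂(1-p̂)/n) = √(0.600 · 0.400 / 1230) = 0.01397

z* = 2.326
Margin = z* · SE = 2.326 · 0.01397 = 0.0325

CI: 0.600 ± 0.0325 = (0.568, 0.632)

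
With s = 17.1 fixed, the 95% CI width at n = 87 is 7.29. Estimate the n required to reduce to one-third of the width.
n ≈ 783

CI width ∝ 1/√n
To reduce width by factor 3, need √n to grow by 3 → need 3² = 9 times as many samples.

Current: n = 87, width = 7.29
New: n = 783, width ≈ 2.40

Width reduced by factor of 7.29/2.40 = 3.04.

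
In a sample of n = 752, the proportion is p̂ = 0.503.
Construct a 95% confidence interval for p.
(0.467, 0.539)

Proportion CI:
SE = √(p̂(1-p̂)/n) = √(0.503 · 0.497 / 752) = 0.01823

z* = 1.960
Margin = z* · SE = 1.960 · 0.01823 = 0.0357

CI: 0.503 ± 0.0357 = (0.467, 0.539)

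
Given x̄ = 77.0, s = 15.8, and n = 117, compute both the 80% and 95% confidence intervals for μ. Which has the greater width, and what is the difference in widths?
95% CI is wider by 2.02

df = 116
80% CI: t* = 1.289, (75.12, 78.88), width = 2 · t* · s/√n = 3.77
95% CI: t* = 1.981, (74.11, 79.89), width = 2 · t* · s/√n = 5.79

The 95% CI is wider by 5.79 - 3.77 = 2.02.
Higher confidence requires a wider interval.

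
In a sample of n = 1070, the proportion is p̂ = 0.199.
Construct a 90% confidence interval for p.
(0.179, 0.219)

Proportion CI:
SE = √(p̂(1-p̂)/n) = √(0.199 · 0.801 / 1070) = 0.01221

z* = 1.645
Margin = z* · SE = 1.645 · 0.01221 = 0.0201

CI: 0.199 ± 0.0201 = (0.179, 0.219)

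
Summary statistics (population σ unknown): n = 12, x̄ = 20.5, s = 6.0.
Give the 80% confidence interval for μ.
(18.14, 22.86)

t-interval (σ unknown):
df = n - 1 = 11
t* = 1.363 for 80% confidence

Margin of error = t* · s/√n = 1.363 · 6.0/√12 = 2.36

CI: (18.14, 22.86)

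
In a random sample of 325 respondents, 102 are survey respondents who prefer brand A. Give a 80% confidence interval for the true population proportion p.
(0.281, 0.347)

Proportion CI:
p̂ = 102/325 = 0.31385
SE = √(p̂(1-p̂)/n) = √(0.31385 · 0.68615 / 325) = 0.02574

z* = 1.282
Margin = z* · SE = 1.282 · 0.02574 = 0.0330

CI: 0.31385 ± 0.0330 = (0.281, 0.347)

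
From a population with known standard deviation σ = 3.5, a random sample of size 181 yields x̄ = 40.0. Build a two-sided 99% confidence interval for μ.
(39.33, 40.67)

z-interval (σ known):
z* = 2.576 for 99% confidence

Margin of error = z* · σ/√n = 2.576 · 3.5/√181 = 0.67

CI: (40.0 - 0.67, 40.0 + 0.67) = (39.33, 40.67)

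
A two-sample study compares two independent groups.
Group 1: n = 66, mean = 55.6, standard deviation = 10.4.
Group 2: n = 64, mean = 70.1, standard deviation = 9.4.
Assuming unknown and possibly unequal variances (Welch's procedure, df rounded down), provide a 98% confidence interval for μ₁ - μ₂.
(-18.59, -10.41)

Difference: x̄₁ - x̄₂ = -14.50
SE = √(s₁²/n₁ + s₂²/n₂) = √(10.4²/66 + 9.4²/64) = 1.7376
df = 127.38 → 127 (Welch–Satterthwaite, rounded down)
t* = 2.356

CI: -14.50 ± 2.356 · 1.7376 = -14.50 ± 4.09 = (-18.59, -10.41)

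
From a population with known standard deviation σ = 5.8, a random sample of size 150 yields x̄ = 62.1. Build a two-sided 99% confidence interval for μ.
(60.88, 63.32)

z-interval (σ known):
z* = 2.576 for 99% confidence

Margin of error = z* · σ/√n = 2.576 · 5.8/√150 = 1.22

CI: (62.1 - 1.22, 62.1 + 1.22) = (60.88, 63.32)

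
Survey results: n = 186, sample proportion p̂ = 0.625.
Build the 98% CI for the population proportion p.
(0.542, 0.708)

Proportion CI:
SE = √(p̂(1-p̂)/n) = √(0.625 · 0.375 / 186) = 0.03550

z* = 2.326
Margin = z* · SE = 2.326 · 0.03550 = 0.0826

CI: 0.625 ± 0.0826 = (0.542, 0.708)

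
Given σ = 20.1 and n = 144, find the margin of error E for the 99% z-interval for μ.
Margin of error = 4.31

Margin of error = z* · σ/√n
= 2.576 · 20.1/√144
= 2.576 · 20.1/12.0000
= 4.31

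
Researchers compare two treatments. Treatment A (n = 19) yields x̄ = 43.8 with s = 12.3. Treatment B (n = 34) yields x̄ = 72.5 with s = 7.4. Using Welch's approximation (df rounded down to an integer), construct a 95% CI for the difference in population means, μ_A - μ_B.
(-35.07, -22.33)

Difference: x̄₁ - x̄₂ = -28.70
SE = √(s₁²/n₁ + s₂²/n₂) = √(12.3²/19 + 7.4²/34) = 3.0941
df = 25.45 → 25 (Welch–Satterthwaite, rounded down)
t* = 2.060

CI: -28.70 ± 2.060 · 3.0941 = -28.70 ± 6.37 = (-35.07, -22.33)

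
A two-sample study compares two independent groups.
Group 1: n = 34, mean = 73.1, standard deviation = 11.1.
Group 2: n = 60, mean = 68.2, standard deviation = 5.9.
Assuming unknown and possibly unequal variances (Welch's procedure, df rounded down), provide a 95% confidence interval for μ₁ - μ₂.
(0.76, 9.04)

Difference: x̄₁ - x̄₂ = 4.90
SE = √(s₁²/n₁ + s₂²/n₂) = √(11.1²/34 + 5.9²/60) = 2.0504
df = 43.78 → 43 (Welch–Satterthwaite, rounded down)
t* = 2.017

CI: 4.90 ± 2.017 · 2.0504 = 4.90 ± 4.14 = (0.76, 9.04)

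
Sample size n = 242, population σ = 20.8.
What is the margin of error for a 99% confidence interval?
Margin of error = 3.44

Margin of error = z* · σ/√n
= 2.576 · 20.8/√242
= 2.576 · 20.8/15.5563
= 3.44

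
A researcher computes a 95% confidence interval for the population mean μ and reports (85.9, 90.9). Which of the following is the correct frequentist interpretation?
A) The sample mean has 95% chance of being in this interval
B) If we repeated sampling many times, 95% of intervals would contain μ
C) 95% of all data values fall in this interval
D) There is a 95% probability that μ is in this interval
B

A) Wrong — x̄ is observed and sits in the interval by construction.
B) Correct — this is the frequentist long-run coverage interpretation.
C) Wrong — a CI is about the parameter μ, not individual data values.
D) Wrong — μ is fixed; the randomness lives in the interval, not in μ.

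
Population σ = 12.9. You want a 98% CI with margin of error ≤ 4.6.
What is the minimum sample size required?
n ≥ 43

For margin E ≤ 4.6:
n ≥ (z* · σ / E)²
n ≥ (2.326 · 12.9 / 4.6)²
n ≥ 42.55

Minimum n = 43 (rounding up)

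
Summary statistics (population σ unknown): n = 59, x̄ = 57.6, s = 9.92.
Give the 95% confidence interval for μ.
(55.01, 60.19)

t-interval (σ unknown):
df = n - 1 = 58
t* = 2.002 for 95% confidence

Margin of error = t* · s/√n = 2.002 · 9.92/√59 = 2.59

CI: (55.01, 60.19)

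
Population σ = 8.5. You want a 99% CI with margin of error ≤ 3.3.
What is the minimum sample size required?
n ≥ 45

For margin E ≤ 3.3:
n ≥ (z* · σ / E)²
n ≥ (2.576 · 8.5 / 3.3)²
n ≥ 44.03

Minimum n = 45 (rounding up)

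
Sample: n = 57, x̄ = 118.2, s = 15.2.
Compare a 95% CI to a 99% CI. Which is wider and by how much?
99% CI is wider by 2.67

df = 56
95% CI: t* = 2.003, (114.17, 122.23), width = 2 · t* · s/√n = 8.07
99% CI: t* = 2.667, (112.83, 123.57), width = 2 · t* · s/√n = 10.74

The 99% CI is wider by 10.74 - 8.07 = 2.67.
Higher confidence requires a wider interval.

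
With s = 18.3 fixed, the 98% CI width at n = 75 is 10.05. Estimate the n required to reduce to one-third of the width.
n ≈ 675

CI width ∝ 1/√n
To reduce width by factor 3, need √n to grow by 3 → need 3² = 9 times as many samples.

Current: n = 75, width = 10.05
New: n = 675, width ≈ 3.29

Width reduced by factor of 10.05/3.29 = 3.05.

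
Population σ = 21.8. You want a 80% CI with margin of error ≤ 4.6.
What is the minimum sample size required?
n ≥ 37

For margin E ≤ 4.6:
n ≥ (z* · σ / E)²
n ≥ (1.282 · 21.8 / 4.6)²
n ≥ 36.91

Minimum n = 37 (rounding up)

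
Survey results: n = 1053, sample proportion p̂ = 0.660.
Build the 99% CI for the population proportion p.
(0.622, 0.698)

Proportion CI:
SE = √(p̂(1-p̂)/n) = √(0.660 · 0.340 / 1053) = 0.01460

z* = 2.576
Margin = z* · SE = 2.576 · 0.01460 = 0.0376

CI: 0.660 ± 0.0376 = (0.622, 0.698)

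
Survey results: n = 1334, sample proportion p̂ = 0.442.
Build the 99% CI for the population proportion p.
(0.407, 0.477)

Proportion CI:
SE = √(p̂(1-p̂)/n) = √(0.442 · 0.558 / 1334) = 0.01360

z* = 2.576
Margin = z* · SE = 2.576 · 0.01360 = 0.0350

CI: 0.442 ± 0.0350 = (0.407, 0.477)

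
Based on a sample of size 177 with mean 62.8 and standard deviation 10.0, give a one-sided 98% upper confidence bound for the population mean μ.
μ ≤ 64.36

Upper bound (one-sided):
t* = 2.069 (one-sided for 98%)
Upper bound = x̄ + t* · s/√n = 62.8 + 2.069 · 10.0/√177 = 64.36

We are 98% confident that μ ≤ 64.36.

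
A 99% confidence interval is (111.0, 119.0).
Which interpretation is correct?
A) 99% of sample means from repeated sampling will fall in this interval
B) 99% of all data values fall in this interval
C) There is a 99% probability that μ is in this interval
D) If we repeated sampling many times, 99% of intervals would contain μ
D

A) Wrong — coverage applies to intervals containing μ, not to future x̄ values.
B) Wrong — a CI is about the parameter μ, not individual data values.
C) Wrong — μ is fixed; the randomness lives in the interval, not in μ.
D) Correct — this is the frequentist long-run coverage interpretation.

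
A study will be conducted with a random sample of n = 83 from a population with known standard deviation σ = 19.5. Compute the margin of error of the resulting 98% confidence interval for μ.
Margin of error = 4.98

Margin of error = z* · σ/√n
= 2.326 · 19.5/√83
= 2.326 · 19.5/9.1104
= 4.98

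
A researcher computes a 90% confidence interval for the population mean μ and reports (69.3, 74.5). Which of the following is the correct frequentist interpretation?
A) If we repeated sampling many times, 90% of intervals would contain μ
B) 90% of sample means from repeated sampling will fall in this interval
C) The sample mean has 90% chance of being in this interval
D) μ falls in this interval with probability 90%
A

A) Correct — this is the frequentist long-run coverage interpretation.
B) Wrong — coverage applies to intervals containing μ, not to future x̄ values.
C) Wrong — x̄ is observed and sits in the interval by construction.
D) Wrong — μ is fixed; the randomness lives in the interval, not in μ.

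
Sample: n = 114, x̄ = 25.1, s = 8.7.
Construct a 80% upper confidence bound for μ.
μ ≤ 25.79

Upper bound (one-sided):
t* = 0.845 (one-sided for 80%)
Upper bound = x̄ + t* · s/√n = 25.1 + 0.845 · 8.7/√114 = 25.79

We are 80% confident that μ ≤ 25.79.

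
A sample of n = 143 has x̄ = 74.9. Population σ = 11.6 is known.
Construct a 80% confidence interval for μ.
(73.66, 76.14)

z-interval (σ known):
z* = 1.282 for 80% confidence

Margin of error = z* · σ/√n = 1.282 · 11.6/√143 = 1.24

CI: (74.9 - 1.24, 74.9 + 1.24) = (73.66, 76.14)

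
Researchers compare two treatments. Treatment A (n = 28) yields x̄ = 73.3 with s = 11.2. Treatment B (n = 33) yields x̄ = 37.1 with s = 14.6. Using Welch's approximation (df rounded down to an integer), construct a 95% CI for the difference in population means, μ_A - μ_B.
(29.58, 42.82)

Difference: x̄₁ - x̄₂ = 36.20
SE = √(s₁²/n₁ + s₂²/n₂) = √(11.2²/28 + 14.6²/33) = 3.3075
df = 58.46 → 58 (Welch–Satterthwaite, rounded down)
t* = 2.002

CI: 36.20 ± 2.002 · 3.3075 = 36.20 ± 6.62 = (29.58, 42.82)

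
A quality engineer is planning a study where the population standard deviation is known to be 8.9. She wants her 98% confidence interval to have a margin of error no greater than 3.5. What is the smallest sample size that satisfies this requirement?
n ≥ 35

For margin E ≤ 3.5:
n ≥ (z* · σ / E)²
n ≥ (2.326 · 8.9 / 3.5)²
n ≥ 34.98

Minimum n = 35 (rounding up)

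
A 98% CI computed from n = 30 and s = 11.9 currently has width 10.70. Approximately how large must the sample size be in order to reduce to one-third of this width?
n ≈ 270

CI width ∝ 1/√n
To reduce width by factor 3, need √n to grow by 3 → need 3² = 9 times as many samples.

Current: n = 30, width = 10.70
New: n = 270, width ≈ 3.39

Width reduced by factor of 10.70/3.39 = 3.16.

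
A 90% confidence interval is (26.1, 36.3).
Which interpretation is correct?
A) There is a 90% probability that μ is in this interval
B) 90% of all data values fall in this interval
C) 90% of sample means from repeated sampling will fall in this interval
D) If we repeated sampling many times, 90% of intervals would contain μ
D

A) Wrong — μ is fixed; the randomness lives in the interval, not in μ.
B) Wrong — a CI is about the parameter μ, not individual data values.
C) Wrong — coverage applies to intervals containing μ, not to future x̄ values.
D) Correct — this is the frequentist long-run coverage interpretation.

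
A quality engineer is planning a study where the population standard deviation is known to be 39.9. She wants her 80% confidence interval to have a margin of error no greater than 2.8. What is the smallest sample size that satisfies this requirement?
n ≥ 334

For margin E ≤ 2.8:
n ≥ (z* · σ / E)²
n ≥ (1.282 · 39.9 / 2.8)²
n ≥ 333.74

Minimum n = 334 (rounding up)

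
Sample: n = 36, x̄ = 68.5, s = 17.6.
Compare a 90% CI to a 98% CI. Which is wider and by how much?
98% CI is wider by 4.39

df = 35
90% CI: t* = 1.690, (63.54, 73.46), width = 2 · t* · s/√n = 9.91
98% CI: t* = 2.438, (61.35, 75.65), width = 2 · t* · s/√n = 14.30

The 98% CI is wider by 14.30 - 9.91 = 4.39.
Higher confidence requires a wider interval.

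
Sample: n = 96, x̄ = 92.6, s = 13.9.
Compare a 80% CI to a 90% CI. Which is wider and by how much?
90% CI is wider by 1.05

df = 95
80% CI: t* = 1.291, (90.77, 94.43), width = 2 · t* · s/√n = 3.66
90% CI: t* = 1.661, (90.24, 94.96), width = 2 · t* · s/√n = 4.71

The 90% CI is wider by 4.71 - 3.66 = 1.05.
Higher confidence requires a wider interval.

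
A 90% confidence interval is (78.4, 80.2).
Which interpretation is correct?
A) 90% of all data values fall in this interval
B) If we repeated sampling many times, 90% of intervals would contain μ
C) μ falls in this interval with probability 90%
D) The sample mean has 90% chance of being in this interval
B

A) Wrong — a CI is about the parameter μ, not individual data values.
B) Correct — this is the frequentist long-run coverage interpretation.
C) Wrong — μ is fixed; the randomness lives in the interval, not in μ.
D) Wrong — x̄ is observed and sits in the interval by construction.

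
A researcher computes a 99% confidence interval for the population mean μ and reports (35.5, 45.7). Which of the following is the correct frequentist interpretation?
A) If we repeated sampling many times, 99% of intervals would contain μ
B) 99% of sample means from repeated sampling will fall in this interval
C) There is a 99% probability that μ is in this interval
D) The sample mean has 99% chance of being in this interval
A

A) Correct — this is the frequentist long-run coverage interpretation.
B) Wrong — coverage applies to intervals containing μ, not to future x̄ values.
C) Wrong — μ is fixed; the randomness lives in the interval, not in μ.
D) Wrong — x̄ is observed and sits in the interval by construction.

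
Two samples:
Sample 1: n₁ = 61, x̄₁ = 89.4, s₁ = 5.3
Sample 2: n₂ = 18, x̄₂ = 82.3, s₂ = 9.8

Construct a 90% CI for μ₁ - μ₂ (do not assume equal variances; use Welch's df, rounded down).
(2.95, 11.25)

Difference: x̄₁ - x̄₂ = 7.10
SE = √(s₁²/n₁ + s₂²/n₂) = √(5.3²/61 + 9.8²/18) = 2.4075
df = 20.02 → 20 (Welch–Satterthwaite, rounded down)
t* = 1.725

CI: 7.10 ± 1.725 · 2.4075 = 7.10 ± 4.15 = (2.95, 11.25)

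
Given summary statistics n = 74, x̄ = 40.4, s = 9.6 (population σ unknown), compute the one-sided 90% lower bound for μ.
μ ≥ 38.96

Lower bound (one-sided):
t* = 1.293 (one-sided for 90%)
Lower bound = x̄ - t* · s/√n = 40.4 - 1.293 · 9.6/√74 = 38.96

We are 90% confident that μ ≥ 38.96.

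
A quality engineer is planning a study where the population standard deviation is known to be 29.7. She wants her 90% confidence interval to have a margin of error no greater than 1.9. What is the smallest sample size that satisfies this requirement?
n ≥ 662

For margin E ≤ 1.9:
n ≥ (z* · σ / E)²
n ≥ (1.645 · 29.7 / 1.9)²
n ≥ 661.21

Minimum n = 662 (rounding up)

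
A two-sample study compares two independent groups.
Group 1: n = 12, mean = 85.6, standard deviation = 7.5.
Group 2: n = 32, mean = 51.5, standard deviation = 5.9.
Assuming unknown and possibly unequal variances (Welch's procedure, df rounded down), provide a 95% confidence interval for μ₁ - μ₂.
(29.01, 39.19)

Difference: x̄₁ - x̄₂ = 34.10
SE = √(s₁²/n₁ + s₂²/n₂) = √(7.5²/12 + 5.9²/32) = 2.4032
df = 16.38 → 16 (Welch–Satterthwaite, rounded down)
t* = 2.120

CI: 34.10 ± 2.120 · 2.4032 = 34.10 ± 5.09 = (29.01, 39.19)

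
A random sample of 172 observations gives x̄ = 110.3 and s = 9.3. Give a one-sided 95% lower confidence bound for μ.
μ ≥ 109.13

Lower bound (one-sided):
t* = 1.654 (one-sided for 95%)
Lower bound = x̄ - t* · s/√n = 110.3 - 1.654 · 9.3/√172 = 109.13

We are 95% confident that μ ≥ 109.13.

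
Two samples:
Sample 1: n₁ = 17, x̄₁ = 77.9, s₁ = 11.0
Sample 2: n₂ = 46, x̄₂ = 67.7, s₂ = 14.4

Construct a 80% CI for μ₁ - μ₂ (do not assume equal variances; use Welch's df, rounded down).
(5.75, 14.65)

Difference: x̄₁ - x̄₂ = 10.20
SE = √(s₁²/n₁ + s₂²/n₂) = √(11.0²/17 + 14.4²/46) = 3.4096
df = 37.36 → 37 (Welch–Satterthwaite, rounded down)
t* = 1.305

CI: 10.20 ± 1.305 · 3.4096 = 10.20 ± 4.45 = (5.75, 14.65)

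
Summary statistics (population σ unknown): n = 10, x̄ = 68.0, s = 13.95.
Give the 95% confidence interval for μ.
(58.02, 77.98)

t-interval (σ unknown):
df = n - 1 = 9
t* = 2.262 for 95% confidence

Margin of error = t* · s/√n = 2.262 · 13.95/√10 = 9.98

CI: (58.02, 77.98)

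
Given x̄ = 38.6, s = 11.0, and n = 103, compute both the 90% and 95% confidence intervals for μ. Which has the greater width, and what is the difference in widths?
95% CI is wider by 0.70

df = 102
90% CI: t* = 1.660, (36.80, 40.40), width = 2 · t* · s/√n = 3.60
95% CI: t* = 1.983, (36.45, 40.75), width = 2 · t* · s/√n = 4.30

The 95% CI is wider by 4.30 - 3.60 = 0.70.
Higher confidence requires a wider interval.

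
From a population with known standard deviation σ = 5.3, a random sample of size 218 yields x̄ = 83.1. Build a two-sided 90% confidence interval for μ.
(82.51, 83.69)

z-interval (σ known):
z* = 1.645 for 90% confidence

Margin of error = z* · σ/√n = 1.645 · 5.3/√218 = 0.59

CI: (83.1 - 0.59, 83.1 + 0.59) = (82.51, 83.69)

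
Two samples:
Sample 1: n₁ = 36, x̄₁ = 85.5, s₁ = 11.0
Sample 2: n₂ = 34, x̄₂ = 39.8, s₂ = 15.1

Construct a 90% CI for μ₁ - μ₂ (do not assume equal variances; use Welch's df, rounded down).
(40.40, 51.00)

Difference: x̄₁ - x̄₂ = 45.70
SE = √(s₁²/n₁ + s₂²/n₂) = √(11.0²/36 + 15.1²/34) = 3.1729
df = 60.13 → 60 (Welch–Satterthwaite, rounded down)
t* = 1.671

CI: 45.70 ± 1.671 · 3.1729 = 45.70 ± 5.30 = (40.40, 51.00)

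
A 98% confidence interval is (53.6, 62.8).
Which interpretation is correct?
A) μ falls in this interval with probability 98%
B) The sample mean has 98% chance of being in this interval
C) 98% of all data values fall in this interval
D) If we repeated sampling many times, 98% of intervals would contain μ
D

A) Wrong — μ is fixed; the randomness lives in the interval, not in μ.
B) Wrong — x̄ is observed and sits in the interval by construction.
C) Wrong — a CI is about the parameter μ, not individual data values.
D) Correct — this is the frequentist long-run coverage interpretation.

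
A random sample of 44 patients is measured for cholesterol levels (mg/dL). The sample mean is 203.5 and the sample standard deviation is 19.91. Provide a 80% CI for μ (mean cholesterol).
(199.59, 207.41)

t-interval (σ unknown):
df = n - 1 = 43
t* = 1.302 for 80% confidence

Margin of error = t* · s/√n = 1.302 · 19.91/√44 = 3.91

CI: (199.59, 207.41)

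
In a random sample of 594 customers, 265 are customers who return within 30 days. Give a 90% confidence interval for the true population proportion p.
(0.413, 0.480)

Proportion CI:
p̂ = 265/594 = 0.44613
SE = √(p̂(1-p̂)/n) = √(0.44613 · 0.55387 / 594) = 0.02040

z* = 1.645
Margin = z* · SE = 1.645 · 0.02040 = 0.0336

CI: 0.44613 ± 0.0336 = (0.413, 0.480)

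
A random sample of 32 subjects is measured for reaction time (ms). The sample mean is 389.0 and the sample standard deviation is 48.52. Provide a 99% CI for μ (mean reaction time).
(365.46, 412.54)

t-interval (σ unknown):
df = n - 1 = 31
t* = 2.744 for 99% confidence

Margin of error = t* · s/√n = 2.744 · 48.52/√32 = 23.54

CI: (365.46, 412.54)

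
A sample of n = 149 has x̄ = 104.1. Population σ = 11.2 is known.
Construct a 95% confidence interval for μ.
(102.30, 105.90)

z-interval (σ known):
z* = 1.960 for 95% confidence

Margin of error = z* · σ/√n = 1.960 · 11.2/√149 = 1.80

CI: (104.1 - 1.80, 104.1 + 1.80) = (102.30, 105.90)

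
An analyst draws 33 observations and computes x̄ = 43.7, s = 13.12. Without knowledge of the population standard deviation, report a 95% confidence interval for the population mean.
(39.05, 48.35)

t-interval (σ unknown):
df = n - 1 = 32
t* = 2.037 for 95% confidence

Margin of error = t* · s/√n = 2.037 · 13.12/√33 = 4.65

CI: (39.05, 48.35)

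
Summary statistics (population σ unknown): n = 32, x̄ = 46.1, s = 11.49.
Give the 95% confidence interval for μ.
(41.96, 50.24)

t-interval (σ unknown):
df = n - 1 = 31
t* = 2.040 for 95% confidence

Margin of error = t* · s/√n = 2.040 · 11.49/√32 = 4.14

CI: (41.96, 50.24)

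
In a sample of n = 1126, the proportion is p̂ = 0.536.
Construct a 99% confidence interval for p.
(0.498, 0.574)

Proportion CI:
SE = √(p̂(1-p̂)/n) = √(0.536 · 0.464 / 1126) = 0.01486

z* = 2.576
Margin = z* · SE = 2.576 · 0.01486 = 0.0383

CI: 0.536 ± 0.0383 = (0.498, 0.574)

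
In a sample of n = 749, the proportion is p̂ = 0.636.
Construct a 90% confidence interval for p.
(0.607, 0.665)

Proportion CI:
SE = √(p̂(1-p̂)/n) = √(0.636 · 0.364 / 749) = 0.01758

z* = 1.645
Margin = z* · SE = 1.645 · 0.01758 = 0.0289

CI: 0.636 ± 0.0289 = (0.607, 0.665)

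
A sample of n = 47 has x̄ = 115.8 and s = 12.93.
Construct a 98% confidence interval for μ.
(111.25, 120.35)

t-interval (σ unknown):
df = n - 1 = 46
t* = 2.410 for 98% confidence

Margin of error = t* · s/√n = 2.410 · 12.93/√47 = 4.55

CI: (111.25, 120.35)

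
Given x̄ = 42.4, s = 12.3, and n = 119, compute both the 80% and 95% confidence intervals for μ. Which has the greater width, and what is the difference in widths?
95% CI is wider by 1.56

df = 118
80% CI: t* = 1.289, (40.95, 43.85), width = 2 · t* · s/√n = 2.91
95% CI: t* = 1.980, (40.17, 44.63), width = 2 · t* · s/√n = 4.47

The 95% CI is wider by 4.47 - 2.91 = 1.56.
Higher confidence requires a wider interval.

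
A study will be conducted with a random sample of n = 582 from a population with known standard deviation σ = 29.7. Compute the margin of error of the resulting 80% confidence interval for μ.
Margin of error = 1.58

Margin of error = z* · σ/√n
= 1.282 · 29.7/√582
= 1.282 · 29.7/24.1247
= 1.58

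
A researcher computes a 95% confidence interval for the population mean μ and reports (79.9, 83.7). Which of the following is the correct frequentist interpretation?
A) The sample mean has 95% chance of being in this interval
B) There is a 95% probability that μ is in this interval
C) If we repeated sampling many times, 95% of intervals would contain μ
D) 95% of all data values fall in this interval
C

A) Wrong — x̄ is observed and sits in the interval by construction.
B) Wrong — μ is fixed; the randomness lives in the interval, not in μ.
C) Correct — this is the frequentist long-run coverage interpretation.
D) Wrong — a CI is about the parameter μ, not individual data values.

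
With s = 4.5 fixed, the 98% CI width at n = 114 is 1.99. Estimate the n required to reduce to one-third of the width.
n ≈ 1026

CI width ∝ 1/√n
To reduce width by factor 3, need √n to grow by 3 → need 3² = 9 times as many samples.

Current: n = 114, width = 1.99
New: n = 1026, width ≈ 0.65

Width reduced by factor of 1.99/0.65 = 3.06.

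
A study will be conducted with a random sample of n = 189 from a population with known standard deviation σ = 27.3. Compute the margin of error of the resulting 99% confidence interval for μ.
Margin of error = 5.12

Margin of error = z* · σ/√n
= 2.576 · 27.3/√189
= 2.576 · 27.3/13.7477
= 5.12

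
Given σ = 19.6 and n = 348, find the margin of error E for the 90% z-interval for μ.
Margin of error = 1.73

Margin of error = z* · σ/√n
= 1.645 · 19.6/√348
= 1.645 · 19.6/18.6548
= 1.73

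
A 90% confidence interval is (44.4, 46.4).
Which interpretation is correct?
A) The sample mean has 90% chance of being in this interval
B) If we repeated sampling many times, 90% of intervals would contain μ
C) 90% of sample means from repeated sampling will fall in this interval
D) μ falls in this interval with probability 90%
B

A) Wrong — x̄ is observed and sits in the interval by construction.
B) Correct — this is the frequentist long-run coverage interpretation.
C) Wrong — coverage applies to intervals containing μ, not to future x̄ values.
D) Wrong — μ is fixed; the randomness lives in the interval, not in μ.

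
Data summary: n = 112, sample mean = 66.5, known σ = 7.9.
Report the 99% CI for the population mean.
(64.58, 68.42)

z-interval (σ known):
z* = 2.576 for 99% confidence

Margin of error = z* · σ/√n = 2.576 · 7.9/√112 = 1.92

CI: (66.5 - 1.92, 66.5 + 1.92) = (64.58, 68.42)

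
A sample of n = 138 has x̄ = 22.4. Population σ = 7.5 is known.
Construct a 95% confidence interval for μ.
(21.15, 23.65)

z-interval (σ known):
z* = 1.960 for 95% confidence

Margin of error = z* · σ/√n = 1.960 · 7.5/√138 = 1.25

CI: (22.4 - 1.25, 22.4 + 1.25) = (21.15, 23.65)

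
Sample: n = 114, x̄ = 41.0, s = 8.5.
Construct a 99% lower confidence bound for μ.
μ ≥ 39.12

Lower bound (one-sided):
t* = 2.360 (one-sided for 99%)
Lower bound = x̄ - t* · s/√n = 41.0 - 2.360 · 8.5/√114 = 39.12

We are 99% confident that μ ≥ 39.12.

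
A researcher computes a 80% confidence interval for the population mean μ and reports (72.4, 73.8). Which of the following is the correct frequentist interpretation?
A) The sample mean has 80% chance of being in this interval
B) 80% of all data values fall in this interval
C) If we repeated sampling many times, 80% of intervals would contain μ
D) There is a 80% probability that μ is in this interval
C

A) Wrong — x̄ is observed and sits in the interval by construction.
B) Wrong — a CI is about the parameter μ, not individual data values.
C) Correct — this is the frequentist long-run coverage interpretation.
D) Wrong — μ is fixed; the randomness lives in the interval, not in μ.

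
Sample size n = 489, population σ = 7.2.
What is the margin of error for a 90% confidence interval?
Margin of error = 0.54

Margin of error = z* · σ/√n
= 1.645 · 7.2/√489
= 1.645 · 7.2/22.1133
= 0.54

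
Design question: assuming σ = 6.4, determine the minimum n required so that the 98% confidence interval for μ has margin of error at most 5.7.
n ≥ 7

For margin E ≤ 5.7:
n ≥ (z* · σ / E)²
n ≥ (2.326 · 6.4 / 5.7)²
n ≥ 6.82

Minimum n = 7 (rounding up)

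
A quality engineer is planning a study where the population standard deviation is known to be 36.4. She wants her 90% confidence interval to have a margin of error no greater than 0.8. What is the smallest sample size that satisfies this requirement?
n ≥ 5603

For margin E ≤ 0.8:
n ≥ (z* · σ / E)²
n ≥ (1.645 · 36.4 / 0.8)²
n ≥ 5602.15

Minimum n = 5603 (rounding up)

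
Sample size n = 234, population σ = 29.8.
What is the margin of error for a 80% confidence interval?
Margin of error = 2.50

Margin of error = z* · σ/√n
= 1.282 · 29.8/√234
= 1.282 · 29.8/15.2971
= 2.50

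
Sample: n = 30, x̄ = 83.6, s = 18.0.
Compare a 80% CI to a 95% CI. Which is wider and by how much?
95% CI is wider by 4.82

df = 29
80% CI: t* = 1.311, (79.29, 87.91), width = 2 · t* · s/√n = 8.62
95% CI: t* = 2.045, (76.88, 90.32), width = 2 · t* · s/√n = 13.44

The 95% CI is wider by 13.44 - 8.62 = 4.82.
Higher confidence requires a wider interval.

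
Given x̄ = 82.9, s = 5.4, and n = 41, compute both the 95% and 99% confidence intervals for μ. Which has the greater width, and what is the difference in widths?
99% CI is wider by 1.15

df = 40
95% CI: t* = 2.021, (81.20, 84.60), width = 2 · t* · s/√n = 3.41
99% CI: t* = 2.704, (80.62, 85.18), width = 2 · t* · s/√n = 4.56

The 99% CI is wider by 4.56 - 3.41 = 1.15.
Higher confidence requires a wider interval.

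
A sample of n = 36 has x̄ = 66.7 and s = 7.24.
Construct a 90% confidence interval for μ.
(64.66, 68.74)

t-interval (σ unknown):
df = n - 1 = 35
t* = 1.690 for 90% confidence

Margin of error = t* · s/√n = 1.690 · 7.24/√36 = 2.04

CI: (64.66, 68.74)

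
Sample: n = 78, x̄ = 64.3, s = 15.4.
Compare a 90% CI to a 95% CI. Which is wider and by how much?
95% CI is wider by 1.13

df = 77
90% CI: t* = 1.665, (61.40, 67.20), width = 2 · t* · s/√n = 5.81
95% CI: t* = 1.991, (60.83, 67.77), width = 2 · t* · s/√n = 6.94

The 95% CI is wider by 6.94 - 5.81 = 1.13.
Higher confidence requires a wider interval.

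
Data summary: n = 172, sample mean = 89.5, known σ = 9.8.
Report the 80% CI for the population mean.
(88.54, 90.46)

z-interval (σ known):
z* = 1.282 for 80% confidence

Margin of error = z* · σ/√n = 1.282 · 9.8/√172 = 0.96

CI: (89.5 - 0.96, 89.5 + 0.96) = (88.54, 90.46)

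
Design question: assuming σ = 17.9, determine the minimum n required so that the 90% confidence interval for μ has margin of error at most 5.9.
n ≥ 25

For margin E ≤ 5.9:
n ≥ (z* · σ / E)²
n ≥ (1.645 · 17.9 / 5.9)²
n ≥ 24.91

Minimum n = 25 (rounding up)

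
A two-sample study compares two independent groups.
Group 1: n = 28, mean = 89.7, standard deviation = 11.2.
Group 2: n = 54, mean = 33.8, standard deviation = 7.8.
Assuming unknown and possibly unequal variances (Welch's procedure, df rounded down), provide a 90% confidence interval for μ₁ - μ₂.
(51.91, 59.89)

Difference: x̄₁ - x̄₂ = 55.90
SE = √(s₁²/n₁ + s₂²/n₂) = √(11.2²/28 + 7.8²/54) = 2.3678
df = 40.97 → 40 (Welch–Satterthwaite, rounded down)
t* = 1.684

CI: 55.90 ± 1.684 · 2.3678 = 55.90 ± 3.99 = (51.91, 59.89)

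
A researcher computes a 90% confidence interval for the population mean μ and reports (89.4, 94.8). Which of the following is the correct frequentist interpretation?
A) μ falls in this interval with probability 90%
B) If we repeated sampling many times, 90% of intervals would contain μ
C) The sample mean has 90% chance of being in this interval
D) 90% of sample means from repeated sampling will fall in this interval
B

A) Wrong — μ is fixed; the randomness lives in the interval, not in μ.
B) Correct — this is the frequentist long-run coverage interpretation.
C) Wrong — x̄ is observed and sits in the interval by construction.
D) Wrong — coverage applies to intervals containing μ, not to future x̄ values.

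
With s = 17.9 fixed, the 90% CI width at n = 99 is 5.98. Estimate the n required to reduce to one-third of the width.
n ≈ 891

CI width ∝ 1/√n
To reduce width by factor 3, need √n to grow by 3 → need 3² = 9 times as many samples.

Current: n = 99, width = 5.98
New: n = 891, width ≈ 1.98

Width reduced by factor of 5.98/1.98 = 3.02.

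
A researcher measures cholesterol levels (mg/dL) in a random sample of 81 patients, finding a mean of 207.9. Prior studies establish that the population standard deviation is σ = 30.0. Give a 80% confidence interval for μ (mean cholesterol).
(203.63, 212.17)

z-interval (σ known):
z* = 1.282 for 80% confidence

Margin of error = z* · σ/√n = 1.282 · 30.0/√81 = 4.27

CI: (207.9 - 4.27, 207.9 + 4.27) = (203.63, 212.17)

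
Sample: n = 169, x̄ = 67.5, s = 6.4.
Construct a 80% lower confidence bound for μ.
μ ≥ 67.08

Lower bound (one-sided):
t* = 0.844 (one-sided for 80%)
Lower bound = x̄ - t* · s/√n = 67.5 - 0.844 · 6.4/√169 = 67.08

We are 80% confident that μ ≥ 67.08.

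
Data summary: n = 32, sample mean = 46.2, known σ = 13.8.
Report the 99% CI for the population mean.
(39.92, 52.48)

z-interval (σ known):
z* = 2.576 for 99% confidence

Margin of error = z* · σ/√n = 2.576 · 13.8/√32 = 6.28

CI: (46.2 - 6.28, 46.2 + 6.28) = (39.92, 52.48)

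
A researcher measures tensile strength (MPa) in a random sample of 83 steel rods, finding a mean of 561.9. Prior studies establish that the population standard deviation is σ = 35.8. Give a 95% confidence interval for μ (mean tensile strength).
(554.20, 569.60)

z-interval (σ known):
z* = 1.960 for 95% confidence

Margin of error = z* · σ/√n = 1.960 · 35.8/√83 = 7.70

CI: (561.9 - 7.70, 561.9 + 7.70) = (554.20, 569.60)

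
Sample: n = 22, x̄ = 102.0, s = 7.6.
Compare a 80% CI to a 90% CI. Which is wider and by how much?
90% CI is wider by 1.29

df = 21
80% CI: t* = 1.323, (99.86, 104.14), width = 2 · t* · s/√n = 4.29
90% CI: t* = 1.721, (99.21, 104.79), width = 2 · t* · s/√n = 5.58

The 90% CI is wider by 5.58 - 4.29 = 1.29.
Higher confidence requires a wider interval.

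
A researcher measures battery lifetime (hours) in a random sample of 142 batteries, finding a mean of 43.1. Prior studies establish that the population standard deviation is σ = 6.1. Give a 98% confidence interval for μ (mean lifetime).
(41.91, 44.29)

z-interval (σ known):
z* = 2.326 for 98% confidence

Margin of error = z* · σ/√n = 2.326 · 6.1/√142 = 1.19

CI: (43.1 - 1.19, 43.1 + 1.19) = (41.91, 44.29)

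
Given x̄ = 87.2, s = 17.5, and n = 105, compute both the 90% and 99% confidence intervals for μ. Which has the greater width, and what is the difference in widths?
99% CI is wider by 3.29

df = 104
90% CI: t* = 1.660, (84.37, 90.03), width = 2 · t* · s/√n = 5.67
99% CI: t* = 2.624, (82.72, 91.68), width = 2 · t* · s/√n = 8.96

The 99% CI is wider by 8.96 - 5.67 = 3.29.
Higher confidence requires a wider interval.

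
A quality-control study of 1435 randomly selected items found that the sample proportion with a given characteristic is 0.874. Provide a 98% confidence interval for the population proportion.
(0.854, 0.894)

Proportion CI:
SE = √(p̂(1-p̂)/n) = √(0.874 · 0.126 / 1435) = 0.00876

z* = 2.326
Margin = z* · SE = 2.326 · 0.00876 = 0.0204

CI: 0.874 ± 0.0204 = (0.854, 0.894)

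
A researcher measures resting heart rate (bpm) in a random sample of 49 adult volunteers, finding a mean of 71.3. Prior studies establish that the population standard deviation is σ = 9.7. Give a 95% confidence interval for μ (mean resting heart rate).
(68.58, 74.02)

z-interval (σ known):
z* = 1.960 for 95% confidence

Margin of error = z* · σ/√n = 1.960 · 9.7/√49 = 2.72

CI: (71.3 - 2.72, 71.3 + 2.72) = (68.58, 74.02)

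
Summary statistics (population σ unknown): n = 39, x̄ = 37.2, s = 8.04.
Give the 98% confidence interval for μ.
(34.07, 40.33)

t-interval (σ unknown):
df = n - 1 = 38
t* = 2.429 for 98% confidence

Margin of error = t* · s/√n = 2.429 · 8.04/√39 = 3.13

CI: (34.07, 40.33)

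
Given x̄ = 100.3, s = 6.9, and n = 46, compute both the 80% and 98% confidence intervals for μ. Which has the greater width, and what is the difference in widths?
98% CI is wider by 2.26

df = 45
80% CI: t* = 1.301, (98.98, 101.62), width = 2 · t* · s/√n = 2.65
98% CI: t* = 2.412, (97.85, 102.75), width = 2 · t* · s/√n = 4.91

The 98% CI is wider by 4.91 - 2.65 = 2.26.
Higher confidence requires a wider interval.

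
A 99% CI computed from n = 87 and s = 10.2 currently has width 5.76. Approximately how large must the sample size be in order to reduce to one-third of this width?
n ≈ 783

CI width ∝ 1/√n
To reduce width by factor 3, need √n to grow by 3 → need 3² = 9 times as many samples.

Current: n = 87, width = 5.76
New: n = 783, width ≈ 1.88

Width reduced by factor of 5.76/1.88 = 3.06.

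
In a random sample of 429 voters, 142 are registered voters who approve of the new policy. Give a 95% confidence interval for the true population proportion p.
(0.286, 0.376)

Proportion CI:
p̂ = 142/429 = 0.33100
SE = √(p̂(1-p̂)/n) = √(0.33100 · 0.66900 / 429) = 0.02272

z* = 1.960
Margin = z* · SE = 1.960 · 0.02272 = 0.0445

CI: 0.33100 ± 0.0445 = (0.286, 0.376)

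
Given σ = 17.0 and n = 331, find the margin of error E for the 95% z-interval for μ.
Margin of error = 1.83

Margin of error = z* · σ/√n
= 1.960 · 17.0/√331
= 1.960 · 17.0/18.1934
= 1.83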